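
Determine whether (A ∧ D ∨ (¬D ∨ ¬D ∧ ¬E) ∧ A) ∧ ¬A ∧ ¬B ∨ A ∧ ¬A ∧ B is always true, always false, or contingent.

(A ∧ D ∨ (¬D ∨ ¬D ∧ ¬E) ∧ A) ∧ ¬A ∧ ¬B ∨ A ∧ ¬A ∧ B
= (A ∧ D ∨ ¬D ∧ A) ∧ ¬A ∧ ¬B ∨ A ∧ ¬A ∧ B   — absorption
= A ∧ ¬A ∧ ¬B ∨ A ∧ ¬A ∧ B   — distribution
= A ∧ ¬A   — distribution
= False   — complement

always false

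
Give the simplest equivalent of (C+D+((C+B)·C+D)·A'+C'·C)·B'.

(C+D+((C+B)·C+D)·A'+C'·C)·B'
= (C+D+(C+D)·A'+C'·C)·B'   [absorption]
= (C+D+(C+D)·A')·B'   [complement / identity]
= (C+D)·B'   [absorption]

(C+D)·B'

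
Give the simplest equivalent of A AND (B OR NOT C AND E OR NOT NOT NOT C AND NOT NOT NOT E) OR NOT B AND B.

A AND (B OR NOT C)

A AND (B OR NOT C AND E OR NOT NOT NOT C AND NOT NOT NOT E) OR NOT B AND B
= A AND (B OR NOT C AND E OR NOT C AND NOT NOT NOT E) OR NOT B AND B   [double negation]
= A AND (B OR NOT C AND E OR NOT C AND NOT E) OR NOT B AND B   [double negation]
= A AND (B OR NOT C AND E OR NOT C AND NOT E)   [complement / identity]
= A AND (B OR (E OR NOT E) AND NOT C)   [distribution]
= A AND (B OR NOT C)   [complement / identity]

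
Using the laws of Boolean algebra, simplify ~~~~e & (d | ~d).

~~~~e & (d | ~d)
= ~~~~e   — complement / identity
= ~~e   — double negation
= e   — double negation

e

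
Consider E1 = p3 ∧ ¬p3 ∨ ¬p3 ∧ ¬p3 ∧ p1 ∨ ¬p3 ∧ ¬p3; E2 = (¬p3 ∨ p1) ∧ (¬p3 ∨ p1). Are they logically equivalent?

No

E1: p3 ∧ ¬p3 ∨ ¬p3 ∧ ¬p3 ∧ p1 ∨ ¬p3 ∧ ¬p3
    = p3 ∧ ¬p3 ∨ ¬p3 ∧ ¬p3   (absorption)
    = ¬p3   (distribution)
E2: (¬p3 ∨ p1) ∧ (¬p3 ∨ p1)
    = ¬p3 ∨ p1   (idempotence)
These differ: at p1=1, p3=1, E1 = 0 but E2 = 1.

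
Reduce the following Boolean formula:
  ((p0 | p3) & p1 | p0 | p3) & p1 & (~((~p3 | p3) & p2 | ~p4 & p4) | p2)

(p0 | p3) & p1

((p0 | p3) & p1 | p0 | p3) & p1 & (~((~p3 | p3) & p2 | ~p4 & p4) | p2)
= (p0 | p3) & p1 & (~((~p3 | p3) & p2 | ~p4 & p4) | p2)   — absorption
= (p0 | p3) & p1 & (~((~p3 | p3) & p2) | p2)   — complement / identity
= (p0 | p3) & p1 & (~p2 | p2)   — complement / identity
= (p0 | p3) & p1   — complement / identity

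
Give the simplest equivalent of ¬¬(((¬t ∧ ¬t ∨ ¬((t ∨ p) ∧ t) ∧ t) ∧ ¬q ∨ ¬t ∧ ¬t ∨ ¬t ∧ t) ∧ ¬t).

¬¬(((¬t ∧ ¬t ∨ ¬((t ∨ p) ∧ t) ∧ t) ∧ ¬q ∨ ¬t ∧ ¬t ∨ ¬t ∧ t) ∧ ¬t)
= ¬¬(((¬t ∧ ¬t ∨ ¬t ∧ t) ∧ ¬q ∨ ¬t ∧ ¬t ∨ ¬t ∧ t) ∧ ¬t)   — absorption
= ¬¬((¬t ∧ ¬t ∨ ¬t ∧ t) ∧ ¬t)   — absorption
= ¬¬(¬t ∧ ¬t)   — distribution
= ¬¬¬t   — idempotence
= ¬t   — double negation

¬t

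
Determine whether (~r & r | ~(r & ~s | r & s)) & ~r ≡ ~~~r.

Yes

E1: (~r & r | ~(r & ~s | r & s)) & ~r
    = ~(r & ~s | r & s) & ~r
    = ~r & ~r
    = ~r
E2: ~~~r
    = ~r
Both reduce to ~r, so they are equivalent.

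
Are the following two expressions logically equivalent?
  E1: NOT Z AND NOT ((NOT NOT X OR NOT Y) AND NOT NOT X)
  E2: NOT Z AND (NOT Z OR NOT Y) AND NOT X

Yes

E1: NOT Z AND NOT ((NOT NOT X OR NOT Y) AND NOT NOT X)
    = NOT Z AND NOT NOT NOT X   [absorption]
    = NOT Z AND NOT X   [double negation]
E2: NOT Z AND (NOT Z OR NOT Y) AND NOT X
    = NOT Z AND NOT X   [absorption]
Both reduce to NOT Z AND NOT X, so they are equivalent.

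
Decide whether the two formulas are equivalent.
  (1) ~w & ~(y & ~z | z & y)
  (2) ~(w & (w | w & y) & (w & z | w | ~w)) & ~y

E1: ~w & ~(y & ~z | z & y)
    = ~w & ~y
E2: ~(w & (w | w & y) & (w & z | w | ~w)) & ~y
    = ~(w & (w | w & y) & (w | ~w)) & ~y
    = ~(w & w & (w | ~w)) & ~y
    = ~(w & w) & ~y
    = ~w & ~y
Both reduce to ~w & ~y, so they are equivalent.

Yes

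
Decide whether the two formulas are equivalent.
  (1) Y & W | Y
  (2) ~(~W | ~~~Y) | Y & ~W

Yes

E1: Y & W | Y
    = Y
E2: ~(~W | ~~~Y) | Y & ~W
    = ~(~W | ~Y) | Y & ~W
    = W & Y | Y & ~W
    = Y
Both reduce to Y, so they are equivalent.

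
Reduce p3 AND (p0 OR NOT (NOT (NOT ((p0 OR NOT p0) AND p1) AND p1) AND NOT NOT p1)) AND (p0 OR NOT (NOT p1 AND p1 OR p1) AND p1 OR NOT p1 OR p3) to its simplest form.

p3 AND (p0 OR NOT (NOT (NOT ((p0 OR NOT p0) AND p1) AND p1) AND NOT NOT p1)) AND (p0 OR NOT (NOT p1 AND p1 OR p1) AND p1 OR NOT p1 OR p3)
= p3 AND (p0 OR NOT (NOT (NOT p1 AND p1) AND NOT NOT p1)) AND (p0 OR NOT (NOT p1 AND p1 OR p1) AND p1 OR NOT p1 OR p3)   [complement / identity]
= p3 AND (p0 OR NOT p1 AND p1 OR NOT p1) AND (p0 OR NOT (NOT p1 AND p1 OR p1) AND p1 OR NOT p1 OR p3)   [De Morgan]
= p3 AND (p0 OR NOT p1 AND p1 OR NOT p1) AND (p0 OR NOT p1 AND p1 OR NOT p1 OR p3)   [complement / identity]
= p3 AND (p0 OR NOT p1 AND p1 OR NOT p1)   [absorption]
= p3 AND (p0 OR NOT p1)   [complement / identity]

p3 AND (p0 OR NOT p1)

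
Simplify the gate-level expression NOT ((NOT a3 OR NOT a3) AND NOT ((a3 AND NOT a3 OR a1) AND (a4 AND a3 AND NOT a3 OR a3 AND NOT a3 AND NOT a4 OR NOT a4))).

NOT ((NOT a3 OR NOT a3) AND NOT ((a3 AND NOT a3 OR a1) AND (a4 AND a3 AND NOT a3 OR a3 AND NOT a3 AND NOT a4 OR NOT a4)))
= NOT ((NOT a3 OR NOT a3) AND NOT ((a3 AND NOT a3 OR a1) AND (a3 AND NOT a3 OR NOT a4)))   [distribution]
= NOT ((NOT a3 OR NOT a3) AND NOT (a1 AND NOT a4 OR a3 AND NOT a3))   [distribution]
= NOT ((NOT a3 OR NOT a3) AND NOT (a1 AND NOT a4))   [complement / identity]
= NOT (NOT a3 AND NOT (a1 AND NOT a4))   [idempotence]
= a3 OR a1 AND NOT a4   [De Morgan]

a3 OR a1 AND NOT a4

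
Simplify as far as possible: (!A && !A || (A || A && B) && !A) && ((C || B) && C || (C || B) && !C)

!A && (C || B)

(!A && !A || (A || A && B) && !A) && ((C || B) && C || (C || B) && !C)
= (!A && !A || (A || A && B) && !A) && (C || B)   — distribution
= (!A && !A || A && !A) && (C || B)   — absorption
= !A && (C || B)   — distribution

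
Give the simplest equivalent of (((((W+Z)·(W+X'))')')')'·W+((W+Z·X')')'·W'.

W+Z·X'

(((((W+Z)·(W+X'))')')')'·W+((W+Z·X')')'·W'
= ((((W+Z·X')')')')'·W+((W+Z·X')')'·W'
= ((W+Z·X')')'·W+((W+Z·X')')'·W'
= ((W+Z·X')')'
= W+Z·X'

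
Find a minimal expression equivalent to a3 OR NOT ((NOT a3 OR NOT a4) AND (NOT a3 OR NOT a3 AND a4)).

a3 OR NOT ((NOT a3 OR NOT a4) AND (NOT a3 OR NOT a3 AND a4))
= a3 OR NOT ((NOT a3 OR NOT a4) AND NOT a3)
= a3 OR NOT NOT a3
= a3 OR a3
= a3

a3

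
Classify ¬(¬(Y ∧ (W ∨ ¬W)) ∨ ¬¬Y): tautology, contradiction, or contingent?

contradiction

¬(¬(Y ∧ (W ∨ ¬W)) ∨ ¬¬Y)
= ¬(¬Y ∨ ¬¬Y)   (complement / identity)
= Y ∧ ¬Y   (De Morgan)
= False   (complement)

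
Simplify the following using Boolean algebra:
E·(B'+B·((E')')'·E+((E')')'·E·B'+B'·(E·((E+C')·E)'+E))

E·(B'+B·((E')')'·E+((E')')'·E·B'+B'·(E·((E+C')·E)'+E))
= E·(B'+((E')')'·E+B'·(E·((E+C')·E)'+E))
= E·(B'+((E')')'·E+B'·(E·E'+E))
= E·(B'+((E')')'·E+B'·E)
= E·(B'+E'·E+B'·E)
= E·(B'+B'·E)
= E·B'

E·B'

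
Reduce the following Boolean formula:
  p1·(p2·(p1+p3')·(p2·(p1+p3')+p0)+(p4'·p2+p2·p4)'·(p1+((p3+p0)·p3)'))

p1·(p2·(p1+p3')·(p2·(p1+p3')+p0)+(p4'·p2+p2·p4)'·(p1+((p3+p0)·p3)'))
= p1·(p2·(p1+p3')·(p2·(p1+p3')+p0)+(p4'·p2+p2·p4)'·(p1+p3'))   (absorption)
= p1·(p2·(p1+p3')·(p2·(p1+p3')+p0)+p2'·(p1+p3'))   (distribution)
= p1·(p2·(p1+p3')+p2'·(p1+p3'))   (absorption)
= p1·(p1+p3')   (distribution)
= p1   (absorption)

p1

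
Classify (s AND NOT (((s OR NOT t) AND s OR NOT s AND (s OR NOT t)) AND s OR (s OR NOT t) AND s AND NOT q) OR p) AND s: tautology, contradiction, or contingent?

contingent

(s AND NOT (((s OR NOT t) AND s OR NOT s AND (s OR NOT t)) AND s OR (s OR NOT t) AND s AND NOT q) OR p) AND s
= (s AND NOT ((s OR NOT t) AND s OR (s OR NOT t) AND s AND NOT q) OR p) AND s   (distribution)
= (s AND NOT ((s OR NOT t) AND s) OR p) AND s   (absorption)
= (s AND NOT s OR p) AND s   (absorption)
= p AND s   (complement / identity)
This depends on p, s, so it is not a constant.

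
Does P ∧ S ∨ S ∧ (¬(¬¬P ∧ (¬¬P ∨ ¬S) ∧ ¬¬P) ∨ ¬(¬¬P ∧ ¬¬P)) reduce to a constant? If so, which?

no

P ∧ S ∨ S ∧ (¬(¬¬P ∧ (¬¬P ∨ ¬S) ∧ ¬¬P) ∨ ¬(¬¬P ∧ ¬¬P))
= P ∧ S ∨ S ∧ (¬(¬¬P ∧ ¬¬P) ∨ ¬(¬¬P ∧ ¬¬P))   — absorption
= P ∧ S ∨ S ∧ ¬(¬¬P ∧ ¬¬P)   — idempotence
= P ∧ S ∨ S ∧ (¬P ∨ ¬P)   — De Morgan
= P ∧ S ∨ S ∧ ¬P   — idempotence
= S   — distribution
This depends on S, so it is not a constant.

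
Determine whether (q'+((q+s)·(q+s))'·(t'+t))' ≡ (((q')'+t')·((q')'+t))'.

No

E1: (q'+((q+s)·(q+s))'·(t'+t))'
    = (q'+((q+s)·(q+s))')'   — complement / identity
    = (q'+(q+s)')'   — idempotence
    = q·(q+s)   — De Morgan
    = q   — absorption
E2: (((q')'+t')·((q')'+t))'
    = ((q')'+t'·t)'   — distribution
    = ((q')')'   — complement / identity
    = q'   — double negation
These differ: at q=1, s=1, t=0, E1 = 1 but E2 = 0.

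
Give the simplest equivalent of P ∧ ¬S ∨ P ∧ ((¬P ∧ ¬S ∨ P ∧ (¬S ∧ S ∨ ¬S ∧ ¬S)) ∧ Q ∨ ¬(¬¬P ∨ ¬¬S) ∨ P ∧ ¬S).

P ∧ ¬S

P ∧ ¬S ∨ P ∧ ((¬P ∧ ¬S ∨ P ∧ (¬S ∧ S ∨ ¬S ∧ ¬S)) ∧ Q ∨ ¬(¬¬P ∨ ¬¬S) ∨ P ∧ ¬S)
= P ∧ ¬S ∨ P ∧ ((¬P ∧ ¬S ∨ P ∧ ¬S) ∧ Q ∨ ¬(¬¬P ∨ ¬¬S) ∨ P ∧ ¬S)   [distribution]
= P ∧ ¬S ∨ P ∧ ((¬P ∧ ¬S ∨ P ∧ ¬S) ∧ Q ∨ ¬P ∧ ¬S ∨ P ∧ ¬S)   [De Morgan]
= P ∧ ¬S ∨ P ∧ (¬P ∧ ¬S ∨ P ∧ ¬S)   [absorption]
= P ∧ ¬S ∨ P ∧ ¬S   [distribution]
= P ∧ ¬S   [idempotence]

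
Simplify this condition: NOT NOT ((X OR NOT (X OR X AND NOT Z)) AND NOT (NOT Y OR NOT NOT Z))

Y AND NOT Z

NOT NOT ((X OR NOT (X OR X AND NOT Z)) AND NOT (NOT Y OR NOT NOT Z))
= NOT NOT ((X OR NOT X) AND NOT (NOT Y OR NOT NOT Z))   (absorption)
= NOT NOT NOT (NOT Y OR NOT NOT Z)   (complement / identity)
= NOT NOT (Y AND NOT Z)   (De Morgan)
= Y AND NOT Z   (double negation)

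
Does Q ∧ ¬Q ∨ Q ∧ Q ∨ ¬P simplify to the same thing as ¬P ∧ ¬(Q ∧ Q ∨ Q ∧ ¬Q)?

E1: Q ∧ ¬Q ∨ Q ∧ Q ∨ ¬P
    = Q ∨ ¬P   — distribution
E2: ¬P ∧ ¬(Q ∧ Q ∨ Q ∧ ¬Q)
    = ¬P ∧ ¬Q   — distribution
These differ: at P=0, Q=1, E1 = 1 but E2 = 0.

No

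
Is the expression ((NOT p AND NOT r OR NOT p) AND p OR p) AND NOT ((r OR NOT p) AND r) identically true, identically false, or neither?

neither

((NOT p AND NOT r OR NOT p) AND p OR p) AND NOT ((r OR NOT p) AND r)
= ((NOT p AND NOT r OR NOT p) AND p OR p) AND NOT r   — absorption
= (NOT p AND p OR p) AND NOT r   — absorption
= p AND NOT r   — complement / identity
This depends on p, r, so it is not a constant.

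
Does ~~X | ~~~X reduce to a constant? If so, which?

~~X | ~~~X
= ~~X | ~X   — double negation
= X | ~X   — double negation
= 1   — complement

yes, True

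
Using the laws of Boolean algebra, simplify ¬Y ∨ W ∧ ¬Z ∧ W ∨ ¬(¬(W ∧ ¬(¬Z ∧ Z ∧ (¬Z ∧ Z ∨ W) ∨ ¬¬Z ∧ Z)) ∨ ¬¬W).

¬Y ∨ W ∧ ¬Z ∧ W ∨ ¬(¬(W ∧ ¬(¬Z ∧ Z ∧ (¬Z ∧ Z ∨ W) ∨ ¬¬Z ∧ Z)) ∨ ¬¬W)
= ¬Y ∨ W ∧ ¬Z ∧ W ∨ ¬(¬(W ∧ ¬(¬Z ∧ Z ∧ (¬Z ∧ Z ∨ W) ∨ Z ∧ Z)) ∨ ¬¬W)   [double negation]
= ¬Y ∨ W ∧ ¬Z ∧ W ∨ W ∧ ¬(¬Z ∧ Z ∧ (¬Z ∧ Z ∨ W) ∨ Z ∧ Z) ∧ ¬W   [De Morgan]
= ¬Y ∨ W ∧ ¬Z ∧ W ∨ W ∧ ¬(¬Z ∧ Z ∨ Z ∧ Z) ∧ ¬W   [absorption]
= ¬Y ∨ W ∧ ¬Z ∧ W ∨ W ∧ ¬Z ∧ ¬W   [distribution]
= ¬Y ∨ W ∧ ¬Z   [distribution]

¬Y ∨ W ∧ ¬Z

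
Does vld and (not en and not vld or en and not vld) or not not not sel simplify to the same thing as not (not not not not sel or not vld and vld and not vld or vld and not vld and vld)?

Yes

E1: vld and (not en and not vld or en and not vld) or not not not sel
    = vld and (not en and not vld or en and not vld) or not sel   — double negation
    = vld and not vld or not sel   — distribution
    = not sel   — complement / identity
E2: not (not not not not sel or not vld and vld and not vld or vld and not vld and vld)
    = not (not not not not sel or not vld and vld)   — distribution
    = not (not not sel or not vld and vld)   — double negation
    = not not not sel   — complement / identity
    = not sel   — double negation
Both reduce to not sel, so they are equivalent.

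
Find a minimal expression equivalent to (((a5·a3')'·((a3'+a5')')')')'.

(((a5·a3')'·((a3'+a5')')')')'
= (((a5·a3')'·(a3·a5)')')'   [De Morgan]
= (a5·a3'+a3·a5)'   [De Morgan]
= a5'   [distribution]

a5'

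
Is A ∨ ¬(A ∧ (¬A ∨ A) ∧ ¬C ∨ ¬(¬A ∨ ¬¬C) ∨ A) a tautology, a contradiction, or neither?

A ∨ ¬(A ∧ (¬A ∨ A) ∧ ¬C ∨ ¬(¬A ∨ ¬¬C) ∨ A)
= A ∨ ¬(A ∧ ¬C ∨ ¬(¬A ∨ ¬¬C) ∨ A)
= A ∨ ¬(A ∧ ¬C ∨ A ∧ ¬C ∨ A)
= A ∨ ¬(A ∧ ¬C ∨ A)
= A ∨ ¬A
= True

tautology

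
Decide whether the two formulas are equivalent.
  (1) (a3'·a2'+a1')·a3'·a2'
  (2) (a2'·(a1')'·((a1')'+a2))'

No

E1: (a3'·a2'+a1')·a3'·a2'
    = a3'·a2'   — absorption
E2: (a2'·(a1')'·((a1')'+a2))'
    = (a2'·(a1')')'   — absorption
    = a2+a1'   — De Morgan
These differ: at a1=0, a2=1, a3=1, E1 = 0 but E2 = 1.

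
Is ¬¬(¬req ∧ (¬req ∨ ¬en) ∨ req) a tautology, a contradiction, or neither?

tautology

¬¬(¬req ∧ (¬req ∨ ¬en) ∨ req)
= ¬req ∧ (¬req ∨ ¬en) ∨ req   — double negation
= ¬req ∨ req   — absorption
= True   — complement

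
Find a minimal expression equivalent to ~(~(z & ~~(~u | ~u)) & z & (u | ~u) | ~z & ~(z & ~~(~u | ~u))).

z & ~u

~(~(z & ~~(~u | ~u)) & z & (u | ~u) | ~z & ~(z & ~~(~u | ~u)))
= ~(~(z & ~~(~u | ~u)) & z | ~z & ~(z & ~~(~u | ~u)))   — complement / identity
= ~~(z & ~~(~u | ~u))   — distribution
= ~~(z & ~(u & u))   — De Morgan
= z & ~(u & u)   — double negation
= z & ~u   — idempotence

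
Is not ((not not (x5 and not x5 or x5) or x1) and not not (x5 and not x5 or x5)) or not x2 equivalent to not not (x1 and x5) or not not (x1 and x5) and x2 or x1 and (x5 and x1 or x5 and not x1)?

No

E1: not ((not not (x5 and not x5 or x5) or x1) and not not (x5 and not x5 or x5)) or not x2
    = not not not (x5 and not x5 or x5) or not x2
    = not (x5 and not x5 or x5) or not x2
    = not x5 or not x2
E2: not not (x1 and x5) or not not (x1 and x5) and x2 or x1 and (x5 and x1 or x5 and not x1)
    = not not (x1 and x5) or x1 and (x5 and x1 or x5 and not x1)
    = not not (x1 and x5) or x1 and x5
    = x1 and x5 or x1 and x5
    = x1 and x5
These differ: at x1=0, x2=0, x5=0, E1 = 1 but E2 = 0.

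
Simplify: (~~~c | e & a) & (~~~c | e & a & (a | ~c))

~c | e & a

(~~~c | e & a) & (~~~c | e & a & (a | ~c))
= (~~~c | e & a) & (~~~c | e & a)   (absorption)
= ~~~c | e & a   (idempotence)
= ~c | e & a   (double negation)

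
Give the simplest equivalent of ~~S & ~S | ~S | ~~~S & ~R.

~~S & ~S | ~S | ~~~S & ~R
= ~~S & ~S | ~S | ~S & ~R
= S & ~S | ~S | ~S & ~R
= ~S | ~S & ~R
= ~S

~S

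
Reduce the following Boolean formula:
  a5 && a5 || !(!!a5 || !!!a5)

a5

a5 && a5 || !(!!a5 || !!!a5)
= a5 && a5 || !a5 && !!a5   [De Morgan]
= a5 && a5 || !a5 && a5   [double negation]
= a5   [distribution]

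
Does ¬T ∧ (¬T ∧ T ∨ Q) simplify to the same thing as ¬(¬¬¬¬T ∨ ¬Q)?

E1: ¬T ∧ (¬T ∧ T ∨ Q)
    = ¬T ∧ Q   (complement / identity)
E2: ¬(¬¬¬¬T ∨ ¬Q)
    = ¬(¬¬T ∨ ¬Q)   (double negation)
    = ¬T ∧ Q   (De Morgan)
Both reduce to ¬T ∧ Q, so they are equivalent.

Yes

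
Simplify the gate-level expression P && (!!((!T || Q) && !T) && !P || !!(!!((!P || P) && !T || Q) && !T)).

P && !T

P && (!!((!T || Q) && !T) && !P || !!(!!((!P || P) && !T || Q) && !T))
= P && (!!((!T || Q) && !T) && !P || !!(!!(!T || Q) && !T))   — complement / identity
= P && (!!((!T || Q) && !T) && !P || !!((!T || Q) && !T))   — double negation
= P && !!((!T || Q) && !T)   — absorption
= P && !!!T   — absorption
= P && !T   — double negation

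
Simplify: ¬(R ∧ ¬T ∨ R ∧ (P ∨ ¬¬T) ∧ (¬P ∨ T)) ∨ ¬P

¬R ∨ ¬P

¬(R ∧ ¬T ∨ R ∧ (P ∨ ¬¬T) ∧ (¬P ∨ T)) ∨ ¬P
= ¬(R ∧ ¬T ∨ R ∧ (P ∨ T) ∧ (¬P ∨ T)) ∨ ¬P   — double negation
= ¬(R ∧ ¬T ∨ R ∧ (P ∧ ¬P ∨ T)) ∨ ¬P   — distribution
= ¬(R ∧ ¬T ∨ R ∧ T) ∨ ¬P   — complement / identity
= ¬R ∨ ¬P   — distribution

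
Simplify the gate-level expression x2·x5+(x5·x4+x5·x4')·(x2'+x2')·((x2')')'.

x2·x5+(x5·x4+x5·x4')·(x2'+x2')·((x2')')'
= x2·x5+(x5·x4+x5·x4')·(x2'+x2')·x2'   — double negation
= x2·x5+(x5·x4+x5·x4')·x2'·x2'   — idempotence
= x2·x5+x5·x2'·x2'   — distribution
= x2·x5+x5·x2'   — idempotence
= x5   — distribution

x5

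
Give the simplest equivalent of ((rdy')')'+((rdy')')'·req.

((rdy')')'+((rdy')')'·req
= ((rdy')')'
= rdy'

rdy'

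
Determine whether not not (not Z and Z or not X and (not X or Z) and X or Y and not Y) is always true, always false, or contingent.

always false

not not (not Z and Z or not X and (not X or Z) and X or Y and not Y)
= not not (not Z and Z or not X and X or Y and not Y)
= not Z and Z or not X and X or Y and not Y
= not X and X or Y and not Y
= Y and not Y
= False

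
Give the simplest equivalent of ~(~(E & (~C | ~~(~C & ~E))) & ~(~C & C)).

~(~(E & (~C | ~~(~C & ~E))) & ~(~C & C))
= E & (~C | ~~(~C & ~E)) | ~C & C   [De Morgan]
= E & (~C | ~C & ~E) | ~C & C   [double negation]
= E & ~C | ~C & C   [absorption]
= E & ~C   [complement / identity]

E & ~C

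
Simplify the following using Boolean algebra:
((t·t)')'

t

((t·t)')'
= (t')'   — idempotence
= t   — double negation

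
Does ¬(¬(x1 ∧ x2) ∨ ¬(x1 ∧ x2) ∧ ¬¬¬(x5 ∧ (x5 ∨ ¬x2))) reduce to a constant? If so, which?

¬(¬(x1 ∧ x2) ∨ ¬(x1 ∧ x2) ∧ ¬¬¬(x5 ∧ (x5 ∨ ¬x2)))
= ¬(¬(x1 ∧ x2) ∨ ¬(x1 ∧ x2) ∧ ¬¬¬x5)   — absorption
= ¬(¬(x1 ∧ x2) ∨ ¬(x1 ∧ x2) ∧ ¬x5)   — double negation
= ¬¬(x1 ∧ x2)   — absorption
= x1 ∧ x2   — double negation
This depends on x1, x2, so it is not a constant.

no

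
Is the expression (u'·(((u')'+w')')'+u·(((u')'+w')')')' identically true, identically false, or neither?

neither

(u'·(((u')'+w')')'+u·(((u')'+w')')')'
= ((((u')'+w')')')'   [distribution]
= ((u')'+w')'   [double negation]
= u'·w   [De Morgan]
This depends on u, w, so it is not a constant.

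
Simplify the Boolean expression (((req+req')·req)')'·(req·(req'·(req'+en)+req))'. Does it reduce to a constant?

0

(((req+req')·req)')'·(req·(req'·(req'+en)+req))'
= (req')'·(req·(req'·(req'+en)+req))'   — complement / identity
= (req')'·(req·(req'+req))'   — absorption
= req·(req·(req'+req))'   — double negation
= req·req'   — complement / identity
= 0   — complement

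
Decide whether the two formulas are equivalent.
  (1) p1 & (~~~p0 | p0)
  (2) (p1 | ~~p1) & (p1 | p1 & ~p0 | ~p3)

E1: p1 & (~~~p0 | p0)
    = p1 & (~p0 | p0)   — double negation
    = p1   — complement / identity
E2: (p1 | ~~p1) & (p1 | p1 & ~p0 | ~p3)
    = (p1 | ~~p1) & (p1 | ~p3)   — absorption
    = p1 | ~~p1 & ~p3   — distribution
    = p1 | p1 & ~p3   — double negation
    = p1   — absorption
Both reduce to p1, so they are equivalent.

Yes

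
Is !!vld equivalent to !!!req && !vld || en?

E1: !!vld
    = vld   (double negation)
E2: !!!req && !vld || en
    = !req && !vld || en   (double negation)
These differ: at en=1, req=0, vld=0, E1 = 0 but E2 = 1.

No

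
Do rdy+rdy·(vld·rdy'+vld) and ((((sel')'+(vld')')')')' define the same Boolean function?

No

E1: rdy+rdy·(vld·rdy'+vld)
    = rdy+rdy·vld   — absorption
    = rdy   — absorption
E2: ((((sel')'+(vld')')')')'
    = ((sel'·vld')')'   — De Morgan
    = sel'·vld'   — double negation
These differ: at rdy=1, sel=0, vld=1, E1 = 1 but E2 = 0.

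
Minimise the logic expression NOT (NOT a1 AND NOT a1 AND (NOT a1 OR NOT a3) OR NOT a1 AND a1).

a1

NOT (NOT a1 AND NOT a1 AND (NOT a1 OR NOT a3) OR NOT a1 AND a1)
= NOT (NOT a1 AND NOT a1 OR NOT a1 AND a1)   — absorption
= NOT NOT a1   — distribution
= a1   — double negation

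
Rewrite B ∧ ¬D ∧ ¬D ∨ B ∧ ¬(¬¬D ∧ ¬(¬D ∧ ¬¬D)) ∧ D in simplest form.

B ∧ ¬D ∧ ¬D ∨ B ∧ ¬(¬¬D ∧ ¬(¬D ∧ ¬¬D)) ∧ D
= B ∧ ¬D ∧ ¬D ∨ B ∧ ¬(¬¬D ∧ (D ∨ ¬D)) ∧ D   [De Morgan]
= B ∧ ¬D ∧ ¬D ∨ B ∧ ¬¬¬D ∧ D   [complement / identity]
= B ∧ ¬D ∧ ¬D ∨ B ∧ ¬D ∧ D   [double negation]
= B ∧ ¬D   [distribution]

B ∧ ¬D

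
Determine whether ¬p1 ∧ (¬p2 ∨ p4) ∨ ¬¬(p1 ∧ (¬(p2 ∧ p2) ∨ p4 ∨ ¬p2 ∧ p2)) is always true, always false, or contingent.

contingent

¬p1 ∧ (¬p2 ∨ p4) ∨ ¬¬(p1 ∧ (¬(p2 ∧ p2) ∨ p4 ∨ ¬p2 ∧ p2))
= ¬p1 ∧ (¬p2 ∨ p4) ∨ p1 ∧ (¬(p2 ∧ p2) ∨ p4 ∨ ¬p2 ∧ p2)   [double negation]
= ¬p1 ∧ (¬p2 ∨ p4) ∨ p1 ∧ (¬(p2 ∧ p2) ∨ p4)   [complement / identity]
= ¬p1 ∧ (¬p2 ∨ p4) ∨ p1 ∧ (¬p2 ∨ p4)   [idempotence]
= ¬p2 ∨ p4   [distribution]
This depends on p2, p4, so it is not a constant.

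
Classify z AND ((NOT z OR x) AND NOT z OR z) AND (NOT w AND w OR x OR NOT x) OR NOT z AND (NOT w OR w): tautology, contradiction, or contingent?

z AND ((NOT z OR x) AND NOT z OR z) AND (NOT w AND w OR x OR NOT x) OR NOT z AND (NOT w OR w)
= z AND ((NOT z OR x) AND NOT z OR z) AND (x OR NOT x) OR NOT z AND (NOT w OR w)
= z AND ((NOT z OR x) AND NOT z OR z) AND (x OR NOT x) OR NOT z
= z AND (NOT z OR z) AND (x OR NOT x) OR NOT z
= z AND (NOT z OR z) OR NOT z
= z OR NOT z
= TRUE

tautology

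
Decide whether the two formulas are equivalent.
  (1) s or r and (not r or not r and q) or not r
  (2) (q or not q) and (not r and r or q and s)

No

E1: s or r and (not r or not r and q) or not r
    = s or r and not r or not r   [absorption]
    = s or not r   [complement / identity]
E2: (q or not q) and (not r and r or q and s)
    = (q or not q) and q and s   [complement / identity]
    = q and s   [complement / identity]
These differ: at q=0, r=0, s=0, E1 = 1 but E2 = 0.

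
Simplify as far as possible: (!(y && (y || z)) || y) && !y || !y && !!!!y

(!(y && (y || z)) || y) && !y || !y && !!!!y
= (!y || y) && !y || !y && !!!!y
= (!y || y) && !y || !y && !!y
= (!y || y) && !y || !y && y
= !y || !y && y
= !y

!y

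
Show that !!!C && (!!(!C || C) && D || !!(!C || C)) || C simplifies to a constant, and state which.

!!!C && (!!(!C || C) && D || !!(!C || C)) || C
= !!!C && !!(!C || C) || C   (absorption)
= !!!C && (!C || C) || C   (double negation)
= !C && (!C || C) || C   (double negation)
= !C || C   (complement / identity)
= true   (complement)

true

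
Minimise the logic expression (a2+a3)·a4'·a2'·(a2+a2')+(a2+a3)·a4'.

(a2+a3)·a4'

(a2+a3)·a4'·a2'·(a2+a2')+(a2+a3)·a4'
= (a2+a3)·a4'·a2'+(a2+a3)·a4'   (complement / identity)
= (a2+a3)·a4'   (absorption)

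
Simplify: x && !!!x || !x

!x

x && !!!x || !x
= x && !x || !x   — double negation
= !x   — complement / identity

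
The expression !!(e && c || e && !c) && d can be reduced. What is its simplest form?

!!(e && c || e && !c) && d
= !!e && d
= e && d

e && d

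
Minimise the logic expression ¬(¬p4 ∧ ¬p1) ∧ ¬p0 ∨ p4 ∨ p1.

¬(¬p4 ∧ ¬p1) ∧ ¬p0 ∨ p4 ∨ p1
= (p4 ∨ p1) ∧ ¬p0 ∨ p4 ∨ p1   (De Morgan)
= p4 ∨ p1   (absorption)

p4 ∨ p1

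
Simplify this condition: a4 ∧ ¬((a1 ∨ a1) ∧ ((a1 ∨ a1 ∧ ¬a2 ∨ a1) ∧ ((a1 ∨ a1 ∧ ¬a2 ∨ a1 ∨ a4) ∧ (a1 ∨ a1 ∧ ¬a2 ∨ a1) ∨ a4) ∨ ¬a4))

a4 ∧ ¬a1

a4 ∧ ¬((a1 ∨ a1) ∧ ((a1 ∨ a1 ∧ ¬a2 ∨ a1) ∧ ((a1 ∨ a1 ∧ ¬a2 ∨ a1 ∨ a4) ∧ (a1 ∨ a1 ∧ ¬a2 ∨ a1) ∨ a4) ∨ ¬a4))
= a4 ∧ ¬((a1 ∨ a1) ∧ ((a1 ∨ a1 ∧ ¬a2 ∨ a1) ∧ (a1 ∨ a1 ∧ ¬a2 ∨ a1 ∨ a4) ∨ ¬a4))   — absorption
= a4 ∧ ¬((a1 ∨ a1) ∧ (a1 ∨ a1 ∧ ¬a2 ∨ a1 ∨ ¬a4))   — absorption
= a4 ∧ ¬((a1 ∨ a1) ∧ (a1 ∨ a1 ∨ ¬a4))   — absorption
= a4 ∧ ¬(a1 ∨ a1)   — absorption
= a4 ∧ ¬a1   — idempotence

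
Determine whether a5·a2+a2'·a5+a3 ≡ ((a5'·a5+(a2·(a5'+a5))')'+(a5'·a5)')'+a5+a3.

Yes

E1: a5·a2+a2'·a5+a3
    = a5+a3   [distribution]
E2: ((a5'·a5+(a2·(a5'+a5))')'+(a5'·a5)')'+a5+a3
    = (a5'·a5+(a2·(a5'+a5))')·a5'·a5+a5+a3   [De Morgan]
    = (a5'·a5+a2')·a5'·a5+a5+a3   [complement / identity]
    = a5'·a5+a5+a3   [absorption]
    = a5+a3   [complement / identity]
Both reduce to a5+a3, so they are equivalent.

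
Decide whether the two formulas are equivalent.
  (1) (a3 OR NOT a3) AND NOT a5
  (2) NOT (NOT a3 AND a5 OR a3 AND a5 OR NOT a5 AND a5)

E1: (a3 OR NOT a3) AND NOT a5
    = NOT a5   — complement / identity
E2: NOT (NOT a3 AND a5 OR a3 AND a5 OR NOT a5 AND a5)
    = NOT (NOT a3 AND a5 OR a3 AND a5)   — complement / identity
    = NOT a5   — distribution
Both reduce to NOT a5, so they are equivalent.

Yes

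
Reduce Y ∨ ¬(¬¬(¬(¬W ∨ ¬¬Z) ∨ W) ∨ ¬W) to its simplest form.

Y ∨ ¬(¬¬(¬(¬W ∨ ¬¬Z) ∨ W) ∨ ¬W)
= Y ∨ ¬(¬¬(W ∧ ¬Z ∨ W) ∨ ¬W)   (De Morgan)
= Y ∨ ¬(¬¬W ∨ ¬W)   (absorption)
= Y ∨ ¬W ∧ W   (De Morgan)
= Y   (complement / identity)

Y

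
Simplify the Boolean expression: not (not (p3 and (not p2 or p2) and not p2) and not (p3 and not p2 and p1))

p3 and not p2

not (not (p3 and (not p2 or p2) and not p2) and not (p3 and not p2 and p1))
= p3 and (not p2 or p2) and not p2 or p3 and not p2 and p1
= p3 and not p2 or p3 and not p2 and p1
= p3 and not p2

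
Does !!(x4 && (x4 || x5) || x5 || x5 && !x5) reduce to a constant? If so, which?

no

!!(x4 && (x4 || x5) || x5 || x5 && !x5)
= !!(x4 && (x4 || x5) || x5)   [complement / identity]
= !!(x4 || x5)   [absorption]
= x4 || x5   [double negation]
This depends on x4, x5, so it is not a constant.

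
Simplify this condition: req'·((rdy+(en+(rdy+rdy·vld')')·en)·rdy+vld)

req'·((rdy+(en+(rdy+rdy·vld')')·en)·rdy+vld)
= req'·((rdy+(en+rdy')·en)·rdy+vld)   (absorption)
= req'·((rdy+en)·rdy+vld)   (absorption)
= req'·(rdy+vld)   (absorption)

req'·(rdy+vld)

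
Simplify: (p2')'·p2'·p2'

(p2')'·p2'·p2'
= (p2')'·p2'   (idempotence)
= p2·p2'   (double negation)
= 0   (complement)

0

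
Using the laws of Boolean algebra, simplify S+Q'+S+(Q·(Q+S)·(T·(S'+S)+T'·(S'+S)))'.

S+Q'

S+Q'+S+(Q·(Q+S)·(T·(S'+S)+T'·(S'+S)))'
= S+Q'+S+(Q·(Q+S)·(S'+S))'   [distribution]
= S+Q'+S+(Q·(Q+S))'   [complement / identity]
= S+Q'+S+Q'   [absorption]
= S+Q'   [idempotence]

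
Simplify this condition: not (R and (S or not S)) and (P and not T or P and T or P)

not R and P

not (R and (S or not S)) and (P and not T or P and T or P)
= not R and (P and not T or P and T or P)   [complement / identity]
= not R and (P or P)   [distribution]
= not R and P   [idempotence]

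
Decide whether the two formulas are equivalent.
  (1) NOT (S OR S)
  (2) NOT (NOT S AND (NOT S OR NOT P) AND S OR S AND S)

E1: NOT (S OR S)
    = NOT S
E2: NOT (NOT S AND (NOT S OR NOT P) AND S OR S AND S)
    = NOT (NOT S AND S OR S AND S)
    = NOT S
Both reduce to NOT S, so they are equivalent.

Yes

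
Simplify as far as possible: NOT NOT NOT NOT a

a

NOT NOT NOT NOT a
= NOT NOT a   (double negation)
= a   (double negation)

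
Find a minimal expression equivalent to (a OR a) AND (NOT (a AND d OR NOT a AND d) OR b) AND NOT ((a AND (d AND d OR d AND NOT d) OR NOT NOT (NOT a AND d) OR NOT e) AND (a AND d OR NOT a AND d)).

(a OR a) AND (NOT (a AND d OR NOT a AND d) OR b) AND NOT ((a AND (d AND d OR d AND NOT d) OR NOT NOT (NOT a AND d) OR NOT e) AND (a AND d OR NOT a AND d))
= (a OR a) AND (NOT (a AND d OR NOT a AND d) OR b) AND NOT ((a AND d OR NOT NOT (NOT a AND d) OR NOT e) AND (a AND d OR NOT a AND d))   — distribution
= (a OR a) AND (NOT (a AND d OR NOT a AND d) OR b) AND NOT ((a AND d OR NOT a AND d OR NOT e) AND (a AND d OR NOT a AND d))   — double negation
= (a OR a) AND (NOT (a AND d OR NOT a AND d) OR b) AND NOT (a AND d OR NOT a AND d)   — absorption
= (a OR a) AND NOT (a AND d OR NOT a AND d)   — absorption
= (a OR a) AND NOT d   — distribution
= a AND NOT d   — idempotence

a AND NOT d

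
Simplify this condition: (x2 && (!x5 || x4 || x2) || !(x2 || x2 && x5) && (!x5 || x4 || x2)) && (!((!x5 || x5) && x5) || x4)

(x2 && (!x5 || x4 || x2) || !(x2 || x2 && x5) && (!x5 || x4 || x2)) && (!((!x5 || x5) && x5) || x4)
= (x2 && (!x5 || x4 || x2) || !(x2 || x2 && x5) && (!x5 || x4 || x2)) && (!x5 || x4)   — complement / identity
= (x2 && (!x5 || x4 || x2) || !x2 && (!x5 || x4 || x2)) && (!x5 || x4)   — absorption
= (!x5 || x4 || x2) && (!x5 || x4)   — distribution
= !x5 || x4   — absorption

!x5 || x4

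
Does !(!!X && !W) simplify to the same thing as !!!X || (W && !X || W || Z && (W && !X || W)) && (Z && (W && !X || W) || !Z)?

Yes

E1: !(!!X && !W)
    = !X || W   [De Morgan]
E2: !!!X || (W && !X || W || Z && (W && !X || W)) && (Z && (W && !X || W) || !Z)
    = !!!X || (W && !X || W) && !Z || Z && (W && !X || W)   [distribution]
    = !!!X || W && !X || W   [distribution]
    = !X || W && !X || W   [double negation]
    = !X || W   [absorption]
Both reduce to !X || W, so they are equivalent.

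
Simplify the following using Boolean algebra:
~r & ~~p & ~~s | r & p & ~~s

p & s

~r & ~~p & ~~s | r & p & ~~s
= ~r & p & ~~s | r & p & ~~s   [double negation]
= p & ~~s   [distribution]
= p & s   [double negation]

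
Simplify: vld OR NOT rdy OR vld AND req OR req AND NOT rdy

vld OR NOT rdy OR vld AND req OR req AND NOT rdy
= vld OR NOT rdy OR (vld OR NOT rdy) AND req   [distribution]
= vld OR NOT rdy   [absorption]

vld OR NOT rdy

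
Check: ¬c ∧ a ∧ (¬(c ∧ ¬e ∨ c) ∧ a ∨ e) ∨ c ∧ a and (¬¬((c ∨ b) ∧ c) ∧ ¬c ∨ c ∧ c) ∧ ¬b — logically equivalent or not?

No

E1: ¬c ∧ a ∧ (¬(c ∧ ¬e ∨ c) ∧ a ∨ e) ∨ c ∧ a
    = ¬c ∧ a ∧ (¬c ∧ a ∨ e) ∨ c ∧ a   [absorption]
    = ¬c ∧ a ∨ c ∧ a   [absorption]
    = a   [distribution]
E2: (¬¬((c ∨ b) ∧ c) ∧ ¬c ∨ c ∧ c) ∧ ¬b
    = (¬¬c ∧ ¬c ∨ c ∧ c) ∧ ¬b   [absorption]
    = (c ∧ ¬c ∨ c ∧ c) ∧ ¬b   [double negation]
    = c ∧ ¬b   [distribution]
These differ: at a=1, b=1, c=1, e=1, E1 = 1 but E2 = 0.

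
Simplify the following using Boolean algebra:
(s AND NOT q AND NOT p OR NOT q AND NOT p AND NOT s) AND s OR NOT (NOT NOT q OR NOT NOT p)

NOT q AND NOT p

(s AND NOT q AND NOT p OR NOT q AND NOT p AND NOT s) AND s OR NOT (NOT NOT q OR NOT NOT p)
= NOT q AND NOT p AND s OR NOT (NOT NOT q OR NOT NOT p)   — distribution
= NOT q AND NOT p AND s OR NOT q AND NOT p   — De Morgan
= NOT q AND NOT p   — absorption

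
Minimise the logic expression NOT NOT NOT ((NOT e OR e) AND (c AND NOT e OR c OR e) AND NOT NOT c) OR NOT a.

NOT NOT NOT ((NOT e OR e) AND (c AND NOT e OR c OR e) AND NOT NOT c) OR NOT a
= NOT NOT NOT ((NOT e OR e) AND (c AND NOT e OR c OR e) AND c) OR NOT a   — double negation
= NOT ((NOT e OR e) AND (c AND NOT e OR c OR e) AND c) OR NOT a   — double negation
= NOT ((c AND NOT e OR c OR e) AND c) OR NOT a   — complement / identity
= NOT ((c OR e) AND c) OR NOT a   — absorption
= NOT c OR NOT a   — absorption

NOT c OR NOT a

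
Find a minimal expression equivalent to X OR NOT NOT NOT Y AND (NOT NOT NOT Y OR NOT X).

X OR NOT NOT NOT Y AND (NOT NOT NOT Y OR NOT X)
= X OR NOT NOT NOT Y   — absorption
= X OR NOT Y   — double negation

X OR NOT Y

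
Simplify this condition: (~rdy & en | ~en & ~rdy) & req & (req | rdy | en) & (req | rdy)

(~rdy & en | ~en & ~rdy) & req & (req | rdy | en) & (req | rdy)
= ~rdy & req & (req | rdy | en) & (req | rdy)   [distribution]
= ~rdy & req & (req | rdy)   [absorption]
= ~rdy & req   [absorption]

~rdy & req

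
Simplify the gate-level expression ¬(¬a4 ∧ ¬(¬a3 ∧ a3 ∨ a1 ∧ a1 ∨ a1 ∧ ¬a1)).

a4 ∨ a1

¬(¬a4 ∧ ¬(¬a3 ∧ a3 ∨ a1 ∧ a1 ∨ a1 ∧ ¬a1))
= ¬(¬a4 ∧ ¬(¬a3 ∧ a3 ∨ a1))   — distribution
= ¬(¬a4 ∧ ¬a1)   — complement / identity
= a4 ∨ a1   — De Morgan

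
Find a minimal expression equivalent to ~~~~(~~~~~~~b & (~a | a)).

~~~~(~~~~~~~b & (~a | a))
= ~~(~~~~~~~b & (~a | a))   — double negation
= ~~(~~~~~b & (~a | a))   — double negation
= ~~~~~b & (~a | a)   — double negation
= ~~~~~b   — complement / identity
= ~~~b   — double negation
= ~b   — double negation

~b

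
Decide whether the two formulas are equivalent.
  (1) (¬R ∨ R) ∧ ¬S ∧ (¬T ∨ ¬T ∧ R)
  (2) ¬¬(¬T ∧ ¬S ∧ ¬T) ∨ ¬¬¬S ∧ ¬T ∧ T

Yes

E1: (¬R ∨ R) ∧ ¬S ∧ (¬T ∨ ¬T ∧ R)
    = ¬S ∧ (¬T ∨ ¬T ∧ R)   — complement / identity
    = ¬S ∧ ¬T   — absorption
E2: ¬¬(¬T ∧ ¬S ∧ ¬T) ∨ ¬¬¬S ∧ ¬T ∧ T
    = ¬¬(¬T ∧ ¬S ∧ ¬T) ∨ ¬S ∧ ¬T ∧ T   — double negation
    = ¬T ∧ ¬S ∧ ¬T ∨ ¬S ∧ ¬T ∧ T   — double negation
    = ¬S ∧ ¬T   — distribution
Both reduce to ¬S ∧ ¬T, so they are equivalent.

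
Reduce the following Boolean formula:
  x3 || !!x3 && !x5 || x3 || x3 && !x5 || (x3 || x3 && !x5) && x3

x3

x3 || !!x3 && !x5 || x3 || x3 && !x5 || (x3 || x3 && !x5) && x3
= x3 || x3 && !x5 || x3 || x3 && !x5 || (x3 || x3 && !x5) && x3
= x3 || x3 && !x5 || (x3 || x3 && !x5) && x3
= x3 || x3 && !x5
= x3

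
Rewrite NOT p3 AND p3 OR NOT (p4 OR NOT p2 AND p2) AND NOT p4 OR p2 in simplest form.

NOT p3 AND p3 OR NOT (p4 OR NOT p2 AND p2) AND NOT p4 OR p2
= NOT p3 AND p3 OR NOT p4 AND NOT p4 OR p2   (complement / identity)
= NOT p4 AND NOT p4 OR p2   (complement / identity)
= NOT p4 OR p2   (idempotence)

NOT p4 OR p2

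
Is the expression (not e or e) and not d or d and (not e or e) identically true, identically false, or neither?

(not e or e) and not d or d and (not e or e)
= not e or e   (distribution)
= True   (complement)

identically true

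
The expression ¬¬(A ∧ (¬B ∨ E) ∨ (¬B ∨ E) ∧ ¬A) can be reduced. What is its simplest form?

¬B ∨ E

¬¬(A ∧ (¬B ∨ E) ∨ (¬B ∨ E) ∧ ¬A)
= ¬¬(¬B ∨ E)   (distribution)
= ¬B ∨ E   (double negation)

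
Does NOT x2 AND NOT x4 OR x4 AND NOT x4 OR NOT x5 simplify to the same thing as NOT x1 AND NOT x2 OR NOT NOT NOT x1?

E1: NOT x2 AND NOT x4 OR x4 AND NOT x4 OR NOT x5
    = NOT x2 AND NOT x4 OR NOT x5   — complement / identity
E2: NOT x1 AND NOT x2 OR NOT NOT NOT x1
    = NOT x1 AND NOT x2 OR NOT x1   — double negation
    = NOT x1   — absorption
These differ: at x1=1, x2=0, x4=0, x5=0, E1 = 1 but E2 = 0.

No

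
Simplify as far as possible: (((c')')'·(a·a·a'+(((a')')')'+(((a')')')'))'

c+a'

(((c')')'·(a·a·a'+(((a')')')'+(((a')')')'))'
= (((c')')'·(a·a·a'+(((a')')')'))'
= (((c')')'·(a·a'+(((a')')')'))'
= (c'·(a·a'+(((a')')')'))'
= (c'·(((a')')')')'
= c+((a')')'
= c+a'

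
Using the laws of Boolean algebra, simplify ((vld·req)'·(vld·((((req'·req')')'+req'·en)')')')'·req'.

vld·req'

((vld·req)'·(vld·((((req'·req')')'+req'·en)')')')'·req'
= ((vld·req)'·(vld·(((req+req)'+req'·en)')')')'·req'   (De Morgan)
= ((vld·req)'·(vld·((req'+req'·en)')')')'·req'   (idempotence)
= ((vld·req)'·(vld·((req')')')')'·req'   (absorption)
= ((vld·req)'·(vld·req')')'·req'   (double negation)
= (vld·req+vld·req')·req'   (De Morgan)
= vld·req'   (distribution)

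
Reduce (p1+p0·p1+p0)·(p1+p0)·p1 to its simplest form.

p1

(p1+p0·p1+p0)·(p1+p0)·p1
= (p1+p0)·(p1+p0)·p1   [absorption]
= (p1+p0)·p1   [idempotence]
= p1   [absorption]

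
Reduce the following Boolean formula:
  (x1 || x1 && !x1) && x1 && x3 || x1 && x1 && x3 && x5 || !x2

(x1 || x1 && !x1) && x1 && x3 || x1 && x1 && x3 && x5 || !x2
= x1 && x1 && x3 || x1 && x1 && x3 && x5 || !x2
= x1 && x1 && x3 || !x2
= x1 && x3 || !x2

x1 && x3 || !x2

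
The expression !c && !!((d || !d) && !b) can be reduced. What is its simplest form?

!c && !!((d || !d) && !b)
= !c && !!!b   [complement / identity]
= !c && !b   [double negation]

!c && !b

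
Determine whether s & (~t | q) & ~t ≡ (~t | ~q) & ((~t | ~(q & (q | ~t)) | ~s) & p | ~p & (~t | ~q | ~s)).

E1: s & (~t | q) & ~t
    = s & ~t   (absorption)
E2: (~t | ~q) & ((~t | ~(q & (q | ~t)) | ~s) & p | ~p & (~t | ~q | ~s))
    = (~t | ~q) & ((~t | ~q | ~s) & p | ~p & (~t | ~q | ~s))   (absorption)
    = (~t | ~q) & (~t | ~q | ~s)   (distribution)
    = ~t | ~q   (absorption)
These differ: at p=0, q=0, s=0, t=1, E1 = 0 but E2 = 1.

No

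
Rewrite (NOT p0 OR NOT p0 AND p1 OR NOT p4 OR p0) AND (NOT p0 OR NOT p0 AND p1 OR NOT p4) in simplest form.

(NOT p0 OR NOT p0 AND p1 OR NOT p4 OR p0) AND (NOT p0 OR NOT p0 AND p1 OR NOT p4)
= NOT p0 OR NOT p0 AND p1 OR NOT p4   (absorption)
= NOT p0 OR NOT p4   (absorption)

NOT p0 OR NOT p4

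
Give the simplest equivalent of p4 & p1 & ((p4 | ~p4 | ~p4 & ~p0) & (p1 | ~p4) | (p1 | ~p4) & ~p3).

p4 & p1

p4 & p1 & ((p4 | ~p4 | ~p4 & ~p0) & (p1 | ~p4) | (p1 | ~p4) & ~p3)
= p4 & p1 & ((p4 | ~p4) & (p1 | ~p4) | (p1 | ~p4) & ~p3)   (absorption)
= p4 & p1 & (p1 | ~p4 | (p1 | ~p4) & ~p3)   (complement / identity)
= p4 & p1 & (p1 | ~p4)   (absorption)
= p4 & p1   (absorption)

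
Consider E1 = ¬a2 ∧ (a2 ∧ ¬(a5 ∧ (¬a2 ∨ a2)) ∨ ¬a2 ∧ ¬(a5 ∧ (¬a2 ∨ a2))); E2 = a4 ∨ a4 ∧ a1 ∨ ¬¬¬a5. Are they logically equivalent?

E1: ¬a2 ∧ (a2 ∧ ¬(a5 ∧ (¬a2 ∨ a2)) ∨ ¬a2 ∧ ¬(a5 ∧ (¬a2 ∨ a2)))
    = ¬a2 ∧ ¬(a5 ∧ (¬a2 ∨ a2))   — distribution
    = ¬a2 ∧ ¬a5   — complement / identity
E2: a4 ∨ a4 ∧ a1 ∨ ¬¬¬a5
    = a4 ∨ a4 ∧ a1 ∨ ¬a5   — double negation
    = a4 ∨ ¬a5   — absorption
These differ: at a1=0, a2=1, a4=0, a5=0, E1 = 0 but E2 = 1.

No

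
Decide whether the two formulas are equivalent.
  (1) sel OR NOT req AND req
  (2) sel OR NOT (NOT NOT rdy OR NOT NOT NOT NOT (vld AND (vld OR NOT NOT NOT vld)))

E1: sel OR NOT req AND req
    = sel
E2: sel OR NOT (NOT NOT rdy OR NOT NOT NOT NOT (vld AND (vld OR NOT NOT NOT vld)))
    = sel OR NOT rdy AND NOT NOT NOT (vld AND (vld OR NOT NOT NOT vld))
    = sel OR NOT rdy AND NOT (vld AND (vld OR NOT NOT NOT vld))
    = sel OR NOT rdy AND NOT (vld AND (vld OR NOT vld))
    = sel OR NOT rdy AND NOT vld
These differ: at rdy=0, req=0, sel=0, vld=0, E1 = 0 but E2 = 1.

No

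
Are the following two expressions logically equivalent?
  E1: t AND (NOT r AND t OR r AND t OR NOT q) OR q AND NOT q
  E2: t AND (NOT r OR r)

E1: t AND (NOT r AND t OR r AND t OR NOT q) OR q AND NOT q
    = t AND (NOT r AND t OR r AND t OR NOT q)   [complement / identity]
    = t AND (t OR NOT q)   [distribution]
    = t   [absorption]
E2: t AND (NOT r OR r)
    = t   [complement / identity]
Both reduce to t, so they are equivalent.

Yes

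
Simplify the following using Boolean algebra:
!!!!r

!!!!r
= !!r   [double negation]
= r   [double negation]

r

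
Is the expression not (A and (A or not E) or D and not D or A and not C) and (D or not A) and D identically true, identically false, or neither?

not (A and (A or not E) or D and not D or A and not C) and (D or not A) and D
= not (A and (A or not E) or A and not C) and (D or not A) and D   (complement / identity)
= not (A or A and not C) and (D or not A) and D   (absorption)
= not (A or A and not C) and D   (absorption)
= not A and D   (absorption)
This depends on A, D, so it is not a constant.

neither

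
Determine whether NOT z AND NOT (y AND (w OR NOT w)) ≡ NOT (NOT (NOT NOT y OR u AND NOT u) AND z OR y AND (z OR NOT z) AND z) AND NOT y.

E1: NOT z AND NOT (y AND (w OR NOT w))
    = NOT z AND NOT y   (complement / identity)
E2: NOT (NOT (NOT NOT y OR u AND NOT u) AND z OR y AND (z OR NOT z) AND z) AND NOT y
    = NOT (NOT (y OR u AND NOT u) AND z OR y AND (z OR NOT z) AND z) AND NOT y   (double negation)
    = NOT (NOT y AND z OR y AND (z OR NOT z) AND z) AND NOT y   (complement / identity)
    = NOT (NOT y AND z OR y AND z) AND NOT y   (complement / identity)
    = NOT z AND NOT y   (distribution)
Both reduce to NOT z AND NOT y, so they are equivalent.

Yes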